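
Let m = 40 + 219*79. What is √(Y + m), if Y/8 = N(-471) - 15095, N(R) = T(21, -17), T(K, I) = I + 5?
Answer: I*√103515 ≈ 321.74*I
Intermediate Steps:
T(K, I) = 5 + I
N(R) = -12 (N(R) = 5 - 17 = -12)
m = 17341 (m = 40 + 17301 = 17341)
Y = -120856 (Y = 8*(-12 - 15095) = 8*(-15107) = -120856)
√(Y + m) = √(-120856 + 17341) = √(-103515) = I*√103515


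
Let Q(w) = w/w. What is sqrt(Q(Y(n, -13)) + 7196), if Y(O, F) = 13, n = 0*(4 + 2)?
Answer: sqrt(7197) ≈ 84.835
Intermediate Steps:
n = 0 (n = 0*6 = 0)
Q(w) = 1
sqrt(Q(Y(n, -13)) + 7196) = sqrt(1 + 7196) = sqrt(7197)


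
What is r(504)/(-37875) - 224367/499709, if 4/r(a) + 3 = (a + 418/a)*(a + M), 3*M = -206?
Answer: -235311293449601961/524084072134287875 ≈ -0.44900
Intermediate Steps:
M = -206/3 (M = (⅓)*(-206) = -206/3 ≈ -68.667)
r(a) = 4/(-3 + (-206/3 + a)*(a + 418/a)) (r(a) = 4/(-3 + (a + 418/a)*(a - 206/3)) = 4/(-3 + (a + 418/a)*(-206/3 + a)) = 4/(-3 + (-206/3 + a)*(a + 418/a)))
r(504)/(-37875) - 224367/499709 = (12*504/(-86108 - 206*504² + 3*504³ + 1245*504))/(-37875) - 224367/499709 = (12*504/(-86108 - 206*254016 + 3*128024064 + 627480))*(-1/37875) - 224367*1/499709 = (12*504/(-86108 - 52327296 + 384072192 + 627480))*(-1/37875) - 224367/499709 = (12*504/332286268)*(-1/37875) - 224367/499709 = (12*504*(1/332286268))*(-1/37875) - 224367/499709 = (1512/83071567)*(-1/37875) - 224367/499709 = -504/1048778533375 - 224367/499709 = -235311293449601961/524084072134287875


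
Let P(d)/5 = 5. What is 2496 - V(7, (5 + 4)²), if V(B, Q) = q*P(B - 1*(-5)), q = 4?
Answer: 2396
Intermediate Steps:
P(d) = 25 (P(d) = 5*5 = 25)
V(B, Q) = 100 (V(B, Q) = 4*25 = 100)
2496 - V(7, (5 + 4)²) = 2496 - 1*100 = 2496 - 100 = 2396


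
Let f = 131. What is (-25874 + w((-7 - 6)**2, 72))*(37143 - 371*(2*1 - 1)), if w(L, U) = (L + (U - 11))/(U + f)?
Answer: -6659779456/7 ≈ -9.5140e+8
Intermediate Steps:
w(L, U) = (-11 + L + U)/(131 + U) (w(L, U) = (L + (U - 11))/(U + 131) = (L + (-11 + U))/(131 + U) = (-11 + L + U)/(131 + U))
(-25874 + w((-7 - 6)**2, 72))*(37143 - 371*(2*1 - 1)) = (-25874 + (-11 + (-7 - 6)**2 + 72)/(131 + 72))*(37143 - 371*(2*1 - 1)) = (-25874 + (-11 + (-13)**2 + 72)/203)*(37143 - 371*(2 - 1)) = (-25874 + (-11 + 169 + 72)/203)*(37143 - 371*1) = (-25874 + (1/203)*230)*(37143 - 371) = (-25874 + 230/203)*36772 = -5252192/203*36772 = -6659779456/7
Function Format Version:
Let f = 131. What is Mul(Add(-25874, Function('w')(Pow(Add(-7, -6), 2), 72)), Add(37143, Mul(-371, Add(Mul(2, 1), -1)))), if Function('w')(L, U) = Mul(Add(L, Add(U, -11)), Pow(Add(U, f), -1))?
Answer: Rational(-6659779456, 7) ≈ -9.5140e+8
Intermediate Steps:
Function('w')(L, U) = Mul(Pow(Add(131, U), -1), Add(-11, L, U)) (Function('w')(L, U) = Mul(Add(L, Add(U, -11)), Pow(Add(U, 131), -1)) = Mul(Add(L, Add(-11, U)), Pow(Add(131, U), -1)) = Mul(Add(-11, L, U), Pow(Add(131, U), -1)) = Mul(Pow(Add(131, U), -1), Add(-11, L, U)))
Mul(Add(-25874, Function('w')(Pow(Add(-7, -6), 2), 72)), Add(37143, Mul(-371, Add(Mul(2, 1), -1)))) = Mul(Add(-25874, Mul(Pow(Add(131, 72), -1), Add(-11, Pow(Add(-7, -6), 2), 72))), Add(37143, Mul(-371, Add(Mul(2, 1), -1)))) = Mul(Add(-25874, Mul(Pow(203, -1), Add(-11, Pow(-13, 2), 72))), Add(37143, Mul(-371, Add(2, -1)))) = Mul(Add(-25874, Mul(Rational(1, 203), Add(-11, 169, 72))), Add(37143, Mul(-371, 1))) = Mul(Add(-25874, Mul(Rational(1, 203), 230)), Add(37143, -371)) = Mul(Add(-25874, Rational(230, 203)), 36772) = Mul(Rational(-5252192, 203), 36772) = Rational(-6659779456, 7)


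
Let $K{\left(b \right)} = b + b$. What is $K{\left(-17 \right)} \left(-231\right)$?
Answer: $7854$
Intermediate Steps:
$K{\left(b \right)} = 2 b$
$K{\left(-17 \right)} \left(-231\right) = 2 \left(-17\right) \left(-231\right) = \left(-34\right) \left(-231\right) = 7854$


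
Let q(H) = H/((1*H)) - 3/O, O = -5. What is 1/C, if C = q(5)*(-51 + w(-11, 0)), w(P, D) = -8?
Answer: -5/472 ≈ -0.010593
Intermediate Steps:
q(H) = 8/5 (q(H) = H/((1*H)) - 3/(-5) = H/H - 3*(-⅕) = 1 + ⅗ = 8/5)
C = -472/5 (C = 8*(-51 - 8)/5 = (8/5)*(-59) = -472/5 ≈ -94.400)
1/C = 1/(-472/5) = -5/472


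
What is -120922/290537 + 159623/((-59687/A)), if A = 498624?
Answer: -23124387083701238/17341281919 ≈ -1.3335e+6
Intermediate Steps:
-120922/290537 + 159623/((-59687/A)) = -120922/290537 + 159623/((-59687/498624)) = -120922*1/290537 + 159623/((-59687*1/498624)) = -120922/290537 + 159623/(-59687/498624) = -120922/290537 + 159623*(-498624/59687) = -120922/290537 - 79591858752/59687 = -23124387083701238/17341281919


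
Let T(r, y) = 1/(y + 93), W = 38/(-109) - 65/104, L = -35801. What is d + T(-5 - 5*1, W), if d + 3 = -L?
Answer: 2872682978/80247 ≈ 35798.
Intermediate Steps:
W = -849/872 (W = 38*(-1/109) - 65*1/104 = -38/109 - 5/8 = -849/872 ≈ -0.97362)
d = 35798 (d = -3 - 1*(-35801) = -3 + 35801 = 35798)
T(r, y) = 1/(93 + y)
d + T(-5 - 5*1, W) = 35798 + 1/(93 - 849/872) = 35798 + 1/(80247/872) = 35798 + 872/80247 = 2872682978/80247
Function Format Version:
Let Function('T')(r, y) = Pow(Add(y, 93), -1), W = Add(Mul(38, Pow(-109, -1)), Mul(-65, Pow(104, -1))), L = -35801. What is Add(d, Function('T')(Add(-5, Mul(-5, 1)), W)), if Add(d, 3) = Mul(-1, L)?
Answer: Rational(2872682978, 80247) ≈ 35798.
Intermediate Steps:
W = Rational(-849, 872) (W = Add(Mul(38, Rational(-1, 109)), Mul(-65, Rational(1, 104))) = Add(Rational(-38, 109), Rational(-5, 8)) = Rational(-849, 872) ≈ -0.97362)
d = 35798 (d = Add(-3, Mul(-1, -35801)) = Add(-3, 35801) = 35798)
Function('T')(r, y) = Pow(Add(93, y), -1)
Add(d, Function('T')(Add(-5, Mul(-5, 1)), W)) = Add(35798, Pow(Add(93, Rational(-849, 872)), -1)) = Add(35798, Pow(Rational(80247, 872), -1)) = Add(35798, Rational(872, 80247)) = Rational(2872682978, 80247)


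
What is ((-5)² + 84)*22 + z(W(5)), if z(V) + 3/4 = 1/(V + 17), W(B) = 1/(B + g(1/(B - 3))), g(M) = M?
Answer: 1812365/756 ≈ 2397.3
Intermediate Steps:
W(B) = 1/(B + 1/(-3 + B)) (W(B) = 1/(B + 1/(B - 3)) = 1/(B + 1/(-3 + B)))
z(V) = -¾ + 1/(17 + V) (z(V) = -¾ + 1/(V + 17) = -¾ + 1/(17 + V))
((-5)² + 84)*22 + z(W(5)) = ((-5)² + 84)*22 + (-47 - 3*(-3 + 5)/(1 + 5*(-3 + 5)))/(4*(17 + (-3 + 5)/(1 + 5*(-3 + 5)))) = (25 + 84)*22 + (-47 - 3*2/(1 + 5*2))/(4*(17 + 2/(1 + 5*2))) = 109*22 + (-47 - 3*2/(1 + 10))/(4*(17 + 2/(1 + 10))) = 2398 + (-47 - 3*2/11)/(4*(17 + 2/11)) = 2398 + (-47 - 6/11)/(4*(189/11)) = 2398 + (¼)*(11/189)*(-523/11) = 2398 - 523/756 = 1812365/756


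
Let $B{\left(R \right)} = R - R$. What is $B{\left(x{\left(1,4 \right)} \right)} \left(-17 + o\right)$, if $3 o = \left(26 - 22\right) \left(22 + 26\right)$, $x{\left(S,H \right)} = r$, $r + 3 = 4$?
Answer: $0$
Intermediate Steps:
$r = 1$ ($r = -3 + 4 = 1$)
$x{\left(S,H \right)} = 1$
$B{\left(R \right)} = 0$
$o = 64$ ($o = \frac{\left(26 - 22\right) \left(22 + 26\right)}{3} = \frac{4 \cdot 48}{3} = \frac{1}{3} \cdot 192 = 64$)
$B{\left(x{\left(1,4 \right)} \right)} \left(-17 + o\right) = 0 \left(-17 + 64\right) = 0 \cdot 47 = 0$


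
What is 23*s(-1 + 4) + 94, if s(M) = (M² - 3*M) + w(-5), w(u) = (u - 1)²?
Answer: 922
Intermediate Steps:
w(u) = (-1 + u)²
s(M) = 36 + M² - 3*M (s(M) = (M² - 3*M) + (-1 - 5)² = (M² - 3*M) + (-6)² = (M² - 3*M) + 36 = 36 + M² - 3*M)
23*s(-1 + 4) + 94 = 23*(36 + (-1 + 4)² - 3*(-1 + 4)) + 94 = 23*(36 + 3² - 3*3) + 94 = 23*(36 + 9 - 9) + 94 = 23*36 + 94 = 828 + 94 = 922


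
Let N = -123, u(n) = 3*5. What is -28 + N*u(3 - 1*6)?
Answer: -1873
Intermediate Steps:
u(n) = 15
-28 + N*u(3 - 1*6) = -28 - 123*15 = -28 - 1845 = -1873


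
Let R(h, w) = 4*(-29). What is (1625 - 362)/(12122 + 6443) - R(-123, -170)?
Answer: 2154803/18565 ≈ 116.07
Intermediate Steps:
R(h, w) = -116
(1625 - 362)/(12122 + 6443) - R(-123, -170) = (1625 - 362)/(12122 + 6443) - 1*(-116) = 1263/18565 + 116 = 2154803/18565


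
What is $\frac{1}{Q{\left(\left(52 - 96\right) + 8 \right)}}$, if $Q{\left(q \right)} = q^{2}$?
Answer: $\frac{1}{1296} \approx 0.0007716$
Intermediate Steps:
$\frac{1}{Q{\left(\left(52 - 96\right) + 8 \right)}} = \frac{1}{\left(\left(52 - 96\right) + 8\right)^{2}} = \frac{1}{\left(-44 + 8\right)^{2}} = \frac{1}{\left(-36\right)^{2}} = \frac{1}{1296}$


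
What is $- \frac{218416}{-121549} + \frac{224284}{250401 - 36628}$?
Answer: $\frac{73952939484}{25983894377} \approx 2.8461$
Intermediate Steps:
$- \frac{218416}{-121549} + \frac{224284}{250401 - 36628} = \left(-218416\right) \left(- \frac{1}{121549}\right) + \frac{224284}{250401 - 36628} = \frac{218416}{121549} + \frac{224284}{213773} = \frac{73952939484}{25983894377}$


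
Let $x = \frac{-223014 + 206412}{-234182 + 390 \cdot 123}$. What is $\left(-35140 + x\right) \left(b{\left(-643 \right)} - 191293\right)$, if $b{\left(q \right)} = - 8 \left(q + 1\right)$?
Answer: $\frac{609056658890623}{93106} \approx 6.5415 \cdot 10^{9}$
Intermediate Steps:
$b{\left(q \right)} = -8 - 8 q$ ($b{\left(q \right)} = - 8 \left(1 + q\right) = -8 - 8 q$)
$x = \frac{8301}{93106}$ ($x = - \frac{16602}{-234182 + 47970} = - \frac{16602}{-186212} = \left(-16602\right) \left(- \frac{1}{186212}\right) = \frac{8301}{93106} \approx 0.089156$)
$\left(-35140 + x\right) \left(b{\left(-643 \right)} - 191293\right) = \left(-35140 + \frac{8301}{93106}\right) \left(\left(-8 - -5144\right) - 191293\right) = - \frac{3271736539 \left(\left(-8 + 5144\right) - 191293\right)}{93106} = - \frac{3271736539 \left(5136 - 191293\right)}{93106} = \left(- \frac{3271736539}{93106}\right) \left(-186157\right) = \frac{609056658890623}{93106}$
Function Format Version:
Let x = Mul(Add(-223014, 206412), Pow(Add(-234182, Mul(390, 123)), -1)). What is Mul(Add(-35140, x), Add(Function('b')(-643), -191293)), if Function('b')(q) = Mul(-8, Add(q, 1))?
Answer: Rational(609056658890623, 93106) ≈ 6.5415e+9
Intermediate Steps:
Function('b')(q) = Add(-8, Mul(-8, q)) (Function('b')(q) = Mul(-8, Add(1, q)) = Add(-8, Mul(-8, q)))
x = Rational(8301, 93106) (x = Mul(-16602, Pow(Add(-234182, 47970), -1)) = Mul(-16602, Pow(-186212, -1)) = Mul(-16602, Rational(-1, 186212)) = Rational(8301, 93106) ≈ 0.089156)
Mul(Add(-35140, x), Add(Function('b')(-643), -191293)) = Mul(Add(-35140, Rational(8301, 93106)), Add(Add(-8, Mul(-8, -643)), -191293)) = Mul(Rational(-3271736539, 93106), Add(Add(-8, 5144), -191293)) = Mul(Rational(-3271736539, 93106), Add(5136, -191293)) = Mul(Rational(-3271736539, 93106), -186157) = Rational(609056658890623, 93106)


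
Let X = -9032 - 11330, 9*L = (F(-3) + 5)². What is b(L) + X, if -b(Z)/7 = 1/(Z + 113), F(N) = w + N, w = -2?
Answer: -2300913/113 ≈ -20362.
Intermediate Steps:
F(N) = -2 + N
L = 0 (L = ((-2 - 3) + 5)²/9 = (-5 + 5)²/9 = (⅑)*0² = (⅑)*0 = 0)
b(Z) = -7/(113 + Z) (b(Z) = -7/(Z + 113) = -7/(113 + Z))
X = -20362
b(L) + X = -7/(113 + 0) - 20362 = -7/113 - 20362 = -2300913/113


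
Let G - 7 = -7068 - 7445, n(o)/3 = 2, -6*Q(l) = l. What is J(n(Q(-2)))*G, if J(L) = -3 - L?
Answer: 130554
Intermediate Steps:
Q(l) = -l/6
n(o) = 6 (n(o) = 3*2 = 6)
G = -14506 (G = 7 + (-7068 - 7445) = 7 - 14513 = -14506)
J(n(Q(-2)))*G = (-3 - 1*6)*(-14506) = (-3 - 6)*(-14506) = -9*(-14506) = 130554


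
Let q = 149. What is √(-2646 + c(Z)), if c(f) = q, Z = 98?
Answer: I*√2497 ≈ 49.97*I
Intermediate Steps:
c(f) = 149
√(-2646 + c(Z)) = √(-2646 + 149) = √(-2497) = I*√2497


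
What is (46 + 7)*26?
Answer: 1378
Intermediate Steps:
(46 + 7)*26 = 53*26 = 1378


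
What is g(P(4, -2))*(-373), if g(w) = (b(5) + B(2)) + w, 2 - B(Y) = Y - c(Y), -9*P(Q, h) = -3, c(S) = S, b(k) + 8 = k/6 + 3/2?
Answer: 3730/3 ≈ 1243.3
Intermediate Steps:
b(k) = -13/2 + k/6 (b(k) = -8 + (k/6 + 3/2) = -8 + (3/2 + k/6) = -13/2 + k/6)
P(Q, h) = ⅓ (P(Q, h) = -⅑*(-3) = ⅓)
B(Y) = 2 (B(Y) = 2 - (Y - Y) = 2 - 1*0 = 2 + 0 = 2)
g(w) = -11/3 + w (g(w) = ((-13/2 + (⅙)*5) + 2) + w = ((-13/2 + ⅚) + 2) + w = (-17/3 + 2) + w = -11/3 + w)
g(P(4, -2))*(-373) = (-11/3 + ⅓)*(-373) = -10/3*(-373) = 3730/3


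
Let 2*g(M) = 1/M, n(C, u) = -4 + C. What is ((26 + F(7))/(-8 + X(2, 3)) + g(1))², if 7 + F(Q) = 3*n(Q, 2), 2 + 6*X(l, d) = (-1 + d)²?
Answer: 21025/2116 ≈ 9.9362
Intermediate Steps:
X(l, d) = -⅓ + (-1 + d)²/6
g(M) = 1/(2*M)
F(Q) = -19 + 3*Q (F(Q) = -7 + 3*(-4 + Q) = -7 + (-12 + 3*Q) = -19 + 3*Q)
((26 + F(7))/(-8 + X(2, 3)) + g(1))² = ((26 + (-19 + 3*7))/(-8 + (-⅓ + (-1 + 3)²/6)) + (½)/1)² = ((26 + (-19 + 21))/(-8 + (-⅓ + (⅙)*2²)) + (½)*1)² = ((26 + 2)/(-8 + (-⅓ + (⅙)*4)) + ½)² = (28/(-8 + (-⅓ + ⅔)) + ½)² = (28/(-8 + ⅓) + ½)² = (28/(-23/3) + ½)² = (28*(-3/23) + ½)² = (-84/23 + ½)² = (-145/46)² = 21025/2116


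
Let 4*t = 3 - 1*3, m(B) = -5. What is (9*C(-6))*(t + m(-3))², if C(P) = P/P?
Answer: 225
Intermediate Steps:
C(P) = 1
t = 0 (t = (3 - 1*3)/4 = (3 - 3)/4 = (¼)*0 = 0)
(9*C(-6))*(t + m(-3))² = (9*1)*(0 - 5)² = 9*(-5)² = 9*25 = 225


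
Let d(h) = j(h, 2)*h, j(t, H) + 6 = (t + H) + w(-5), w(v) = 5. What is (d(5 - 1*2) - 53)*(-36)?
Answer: 1476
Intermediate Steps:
j(t, H) = -1 + H + t (j(t, H) = -6 + ((t + H) + 5) = -6 + ((H + t) + 5) = -6 + (5 + H + t) = -1 + H + t)
d(h) = h*(1 + h) (d(h) = (-1 + 2 + h)*h = (1 + h)*h = h*(1 + h))
(d(5 - 1*2) - 53)*(-36) = ((5 - 1*2)*(1 + (5 - 1*2)) - 53)*(-36) = ((5 - 2)*(1 + (5 - 2)) - 53)*(-36) = (3*(1 + 3) - 53)*(-36) = (3*4 - 53)*(-36) = (12 - 53)*(-36) = -41*(-36) = 1476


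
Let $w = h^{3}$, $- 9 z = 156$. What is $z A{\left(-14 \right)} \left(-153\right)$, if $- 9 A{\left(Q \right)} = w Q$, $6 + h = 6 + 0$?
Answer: $0$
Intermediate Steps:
$z = - \frac{52}{3}$ ($z = \left(- \frac{1}{9}\right) 156 = - \frac{52}{3} \approx -17.333$)
$h = 0$ ($h = -6 + \left(6 + 0\right) = -6 + 6 = 0$)
$w = 0$ ($w = 0^{3} = 0$)
$A{\left(Q \right)} = 0$ ($A{\left(Q \right)} = - \frac{0 Q}{9} = \left(- \frac{1}{9}\right) 0 = 0$)
$z A{\left(-14 \right)} \left(-153\right) = \left(- \frac{52}{3}\right) 0 \left(-153\right) = 0 \left(-153\right) = 0$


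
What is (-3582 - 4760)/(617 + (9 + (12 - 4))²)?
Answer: -4171/453 ≈ -9.2075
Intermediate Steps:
(-3582 - 4760)/(617 + (9 + (12 - 4))²) = -8342/(617 + (9 + 8)²) = -8342/(617 + 17²) = -8342/(617 + 289) = -8342/906 = -8342*1/906 = -4171/453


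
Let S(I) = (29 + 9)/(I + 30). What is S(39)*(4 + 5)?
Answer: 114/23 ≈ 4.9565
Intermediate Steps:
S(I) = 38/(30 + I)
S(39)*(4 + 5) = (38/(30 + 39))*(4 + 5) = (38/69)*9 = 114/23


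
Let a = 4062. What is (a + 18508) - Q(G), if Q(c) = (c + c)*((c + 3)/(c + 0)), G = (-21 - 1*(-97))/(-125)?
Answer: 2820652/125 ≈ 22565.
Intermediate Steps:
G = -76/125 (G = (-21 + 97)*(-1/125) = 76*(-1/125) = -76/125 ≈ -0.60800)
Q(c) = 6 + 2*c (Q(c) = (2*c)*((3 + c)/c) = 6 + 2*c)
(a + 18508) - Q(G) = (4062 + 18508) - (6 + 2*(-76/125)) = 22570 - (6 - 152/125) = 22570 - 1*598/125 = 22570 - 598/125 = 2820652/125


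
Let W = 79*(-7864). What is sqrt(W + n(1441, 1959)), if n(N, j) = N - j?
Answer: 3*I*sqrt(69086) ≈ 788.53*I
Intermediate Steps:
W = -621256
sqrt(W + n(1441, 1959)) = sqrt(-621256 + (1441 - 1*1959)) = sqrt(-621256 + (1441 - 1959)) = sqrt(-621256 - 518) = sqrt(-621774) = 3*I*sqrt(69086)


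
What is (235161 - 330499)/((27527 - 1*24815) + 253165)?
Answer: -95338/255877 ≈ -0.37259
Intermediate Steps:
(235161 - 330499)/((27527 - 1*24815) + 253165) = -95338/((27527 - 24815) + 253165) = -95338/(2712 + 253165) = -95338/255877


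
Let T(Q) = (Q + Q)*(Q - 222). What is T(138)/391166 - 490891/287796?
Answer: -99346065685/56288005068 ≈ -1.7650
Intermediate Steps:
T(Q) = 2*Q*(-222 + Q) (T(Q) = (2*Q)*(-222 + Q) = 2*Q*(-222 + Q))
T(138)/391166 - 490891/287796 = (2*138*(-222 + 138))/391166 - 490891/287796 = (2*138*(-84))*(1/391166) - 490891*1/287796 = -23184*1/391166 - 490891/287796 = -11592/195583 - 490891/287796 = -99346065685/56288005068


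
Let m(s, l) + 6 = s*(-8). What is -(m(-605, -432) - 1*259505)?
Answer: 254671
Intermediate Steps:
m(s, l) = -6 - 8*s (m(s, l) = -6 + s*(-8) = -6 - 8*s)
-(m(-605, -432) - 1*259505) = -((-6 - 8*(-605)) - 1*259505) = -((-6 + 4840) - 259505) = -(4834 - 259505) = -1*(-254671) = 254671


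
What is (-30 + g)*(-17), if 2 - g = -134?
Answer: -1802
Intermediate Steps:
g = 136 (g = 2 - 1*(-134) = 2 + 134 = 136)
(-30 + g)*(-17) = (-30 + 136)*(-17) = 106*(-17) = -1802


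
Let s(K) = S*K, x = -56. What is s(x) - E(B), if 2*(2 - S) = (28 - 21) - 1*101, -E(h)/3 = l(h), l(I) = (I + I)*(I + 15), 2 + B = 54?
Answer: 18160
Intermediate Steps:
B = 52 (B = -2 + 54 = 52)
l(I) = 2*I*(15 + I) (l(I) = (2*I)*(15 + I) = 2*I*(15 + I))
E(h) = -6*h*(15 + h)
S = 49 (S = 2 - ((28 - 21) - 1*101)/2 = 2 - (7 - 101)/2 = 2 - 1/2*(-94) = 2 + 47 = 49)
s(K) = 49*K
s(x) - E(B) = 49*(-56) - (-6)*52*(15 + 52) = -2744 - (-6)*52*67 = -2744 - 1*(-20904) = -2744 + 20904 = 18160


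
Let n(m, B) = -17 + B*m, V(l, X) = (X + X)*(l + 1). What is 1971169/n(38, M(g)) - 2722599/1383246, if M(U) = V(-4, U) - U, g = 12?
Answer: -303927606085/493204046 ≈ -616.23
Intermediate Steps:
V(l, X) = 2*X*(1 + l) (V(l, X) = (2*X)*(1 + l) = 2*X*(1 + l))
M(U) = -7*U (M(U) = 2*U*(1 - 4) - U = 2*U*(-3) - U = -6*U - U = -7*U)
1971169/n(38, M(g)) - 2722599/1383246 = 1971169/(-17 - 7*12*38) - 2722599/1383246 = 1971169/(-17 - 84*38) - 2722599*1/1383246 = 1971169/(-17 - 3192) - 302511/153694 = 1971169/(-3209) - 302511/153694 = 1971169*(-1/3209) - 302511/153694 = -1971169/3209 - 302511/153694 = -303927606085/493204046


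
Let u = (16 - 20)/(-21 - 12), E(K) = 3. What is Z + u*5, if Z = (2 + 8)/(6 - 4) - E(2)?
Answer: 86/33 ≈ 2.6061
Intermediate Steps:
Z = 2 (Z = (2 + 8)/(6 - 4) - 1*3 = 10/2 - 3 = 10*(½) - 3 = 5 - 3 = 2)
u = 4/33 (u = -4/(-33) = -4*(-1/33) = 4/33 ≈ 0.12121)
Z + u*5 = 2 + (4/33)*5 = 2 + 20/33 = 86/33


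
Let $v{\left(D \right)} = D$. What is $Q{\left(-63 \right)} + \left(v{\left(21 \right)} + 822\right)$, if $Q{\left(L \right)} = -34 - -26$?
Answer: $835$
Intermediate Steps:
$Q{\left(L \right)} = -8$ ($Q{\left(L \right)} = -34 + 26 = -8$)
$Q{\left(-63 \right)} + \left(v{\left(21 \right)} + 822\right) = -8 + \left(21 + 822\right) = -8 + 843 = 835$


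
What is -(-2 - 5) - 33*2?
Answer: -59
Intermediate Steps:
-(-2 - 5) - 33*2 = -1*(-7) - 66 = 7 - 66 = -59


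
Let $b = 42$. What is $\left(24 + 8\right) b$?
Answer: $1344$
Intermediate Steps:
$\left(24 + 8\right) b = \left(24 + 8\right) 42 = 32 \cdot 42 = 1344$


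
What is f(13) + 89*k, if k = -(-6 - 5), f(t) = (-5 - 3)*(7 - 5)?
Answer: 963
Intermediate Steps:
f(t) = -16 (f(t) = -8*2 = -16)
k = 11 (k = -1*(-11) = 11)
f(13) + 89*k = -16 + 89*11 = -16 + 979 = 963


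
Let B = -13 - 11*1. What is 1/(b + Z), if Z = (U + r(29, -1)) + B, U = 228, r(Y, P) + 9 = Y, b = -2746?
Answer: -1/2522 ≈ -0.00039651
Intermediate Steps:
r(Y, P) = -9 + Y
B = -24 (B = -13 - 11 = -24)
Z = 224 (Z = (228 + (-9 + 29)) - 24 = (228 + 20) - 24 = 248 - 24 = 224)
1/(b + Z) = 1/(-2746 + 224) = 1/(-2522) = -1/2522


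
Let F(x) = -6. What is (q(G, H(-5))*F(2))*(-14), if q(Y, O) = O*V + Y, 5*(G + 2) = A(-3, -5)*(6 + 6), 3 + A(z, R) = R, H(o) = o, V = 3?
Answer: -15204/5 ≈ -3040.8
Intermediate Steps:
A(z, R) = -3 + R
G = -106/5 (G = -2 + ((-3 - 5)*(6 + 6))/5 = -2 + (-8*12)/5 = -2 + (⅕)*(-96) = -2 - 96/5 = -106/5 ≈ -21.200)
q(Y, O) = Y + 3*O (q(Y, O) = O*3 + Y = 3*O + Y = Y + 3*O)
(q(G, H(-5))*F(2))*(-14) = ((-106/5 + 3*(-5))*(-6))*(-14) = ((-106/5 - 15)*(-6))*(-14) = -181/5*(-6)*(-14) = (1086/5)*(-14) = -15204/5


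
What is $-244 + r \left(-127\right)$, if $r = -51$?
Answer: $6233$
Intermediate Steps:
$-244 + r \left(-127\right) = -244 - -6477 = -244 + 6477 = 6233$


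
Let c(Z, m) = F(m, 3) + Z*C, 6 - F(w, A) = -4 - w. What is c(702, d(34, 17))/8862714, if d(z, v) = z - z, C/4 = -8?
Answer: -11227/4431357 ≈ -0.0025335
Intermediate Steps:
C = -32 (C = 4*(-8) = -32)
d(z, v) = 0
F(w, A) = 10 + w (F(w, A) = 6 - (-4 - w) = 6 + (4 + w) = 10 + w)
c(Z, m) = 10 + m - 32*Z (c(Z, m) = (10 + m) + Z*(-32) = (10 + m) - 32*Z = 10 + m - 32*Z)
c(702, d(34, 17))/8862714 = (10 + 0 - 32*702)/8862714 = (10 + 0 - 22464)*(1/8862714) = -22454*1/8862714 = -11227/4431357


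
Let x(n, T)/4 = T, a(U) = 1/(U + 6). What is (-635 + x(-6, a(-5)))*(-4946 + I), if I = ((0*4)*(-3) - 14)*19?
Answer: 3288772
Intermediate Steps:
a(U) = 1/(6 + U)
x(n, T) = 4*T
I = -266 (I = (0*(-3) - 14)*19 = (0 - 14)*19 = -14*19 = -266)
(-635 + x(-6, a(-5)))*(-4946 + I) = (-635 + 4/(6 - 5))*(-4946 - 266) = (-635 + 4/1)*(-5212) = (-635 + 4*1)*(-5212) = (-635 + 4)*(-5212) = -631*(-5212) = 3288772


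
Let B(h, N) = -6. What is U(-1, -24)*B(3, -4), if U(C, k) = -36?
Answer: 216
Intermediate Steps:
U(-1, -24)*B(3, -4) = -36*(-6) = 216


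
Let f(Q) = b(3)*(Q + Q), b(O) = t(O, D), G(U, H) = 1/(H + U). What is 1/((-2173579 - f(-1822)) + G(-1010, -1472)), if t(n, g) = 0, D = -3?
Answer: -2482/5394823079 ≈ -4.6007e-7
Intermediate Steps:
b(O) = 0
f(Q) = 0 (f(Q) = 0*(Q + Q) = 0*(2*Q) = 0)
1/((-2173579 - f(-1822)) + G(-1010, -1472)) = 1/((-2173579 - 1*0) + 1/(-1472 - 1010)) = 1/((-2173579 + 0) + 1/(-2482)) = 1/(-2173579 - 1/2482) = 1/(-5394823079/2482) = -2482/5394823079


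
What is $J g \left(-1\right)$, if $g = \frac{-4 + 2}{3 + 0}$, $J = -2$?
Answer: $- \frac{4}{3} \approx -1.3333$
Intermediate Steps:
$g = - \frac{2}{3} \approx -0.66667$
$J g \left(-1\right) = \left(-2\right) \left(- \frac{2}{3}\right) \left(-1\right) = \frac{4}{3} \left(-1\right) = - \frac{4}{3}$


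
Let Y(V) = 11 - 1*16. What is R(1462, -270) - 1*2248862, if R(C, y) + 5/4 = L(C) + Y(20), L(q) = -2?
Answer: -8995481/4 ≈ -2.2489e+6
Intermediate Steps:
Y(V) = -5 (Y(V) = 11 - 16 = -5)
R(C, y) = -33/4 (R(C, y) = -5/4 + (-2 - 5) = -5/4 - 7 = -33/4)
R(1462, -270) - 1*2248862 = -33/4 - 1*2248862 = -33/4 - 2248862 = -8995481/4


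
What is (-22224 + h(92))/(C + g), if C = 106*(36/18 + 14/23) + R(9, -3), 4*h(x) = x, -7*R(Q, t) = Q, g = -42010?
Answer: 3574361/6719297 ≈ 0.53195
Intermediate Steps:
R(Q, t) = -Q/7
h(x) = x/4
C = 44313/161 (C = 106*(36/18 + 14/23) - ⅐*9 = 106*(36*(1/18) + 14*(1/23)) - 9/7 = 106*(2 + 14/23) - 9/7 = 106*(60/23) - 9/7 = 6360/23 - 9/7 = 44313/161 ≈ 275.24)
(-22224 + h(92))/(C + g) = (-22224 + (¼)*92)/(44313/161 - 42010) = (-22224 + 23)/(-6719297/161) = -22201*(-161/6719297) = 3574361/6719297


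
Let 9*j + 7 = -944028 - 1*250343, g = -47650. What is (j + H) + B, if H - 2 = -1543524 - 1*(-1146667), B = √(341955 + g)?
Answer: -1588691/3 + √294305 ≈ -5.2902e+5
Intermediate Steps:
B = √294305 (B = √(341955 - 47650) = √294305 ≈ 542.50)
H = -396855 (H = 2 + (-1543524 - 1*(-1146667)) = 2 + (-1543524 + 1146667) = 2 - 396857 = -396855)
j = -398126/3 (j = -7/9 + (-944028 - 1*250343)/9 = -7/9 + (-944028 - 250343)/9 = -7/9 + (⅑)*(-1194371) = -7/9 - 1194371/9 = -398126/3 ≈ -1.3271e+5)
(j + H) + B = (-398126/3 - 396855) + √294305 = -1588691/3 + √294305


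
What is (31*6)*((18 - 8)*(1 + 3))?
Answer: 7440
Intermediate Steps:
(31*6)*((18 - 8)*(1 + 3)) = 186*(10*4) = 186*40 = 7440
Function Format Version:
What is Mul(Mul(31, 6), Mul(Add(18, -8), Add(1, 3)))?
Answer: 7440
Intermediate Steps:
Mul(Mul(31, 6), Mul(Add(18, -8), Add(1, 3))) = Mul(186, Mul(10, 4)) = Mul(186, 40) = 7440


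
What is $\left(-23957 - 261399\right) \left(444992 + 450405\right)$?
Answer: $-255506906332$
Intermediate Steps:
$\left(-23957 - 261399\right) \left(444992 + 450405\right) = \left(-285356\right) 895397 = -255506906332$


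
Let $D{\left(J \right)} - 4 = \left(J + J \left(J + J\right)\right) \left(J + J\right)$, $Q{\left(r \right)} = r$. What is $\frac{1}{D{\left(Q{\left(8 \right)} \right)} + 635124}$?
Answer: $\frac{1}{637304} \approx 1.5691 \cdot 10^{-6}$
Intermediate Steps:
$D{\left(J \right)} = 4 + 2 J \left(J + 2 J^{2}\right)$ ($D{\left(J \right)} = 4 + \left(J + J \left(J + J\right)\right) \left(J + J\right) = 4 + \left(J + J 2 J\right) 2 J = 4 + \left(J + 2 J^{2}\right) 2 J = 4 + 2 J \left(J + 2 J^{2}\right)$)
$\frac{1}{D{\left(Q{\left(8 \right)} \right)} + 635124} = \frac{1}{\left(4 + 2 \cdot 8^{2} + 4 \cdot 8^{3}\right) + 635124} = \frac{1}{\left(4 + 2 \cdot 64 + 4 \cdot 512\right) + 635124} = \frac{1}{\left(4 + 128 + 2048\right) + 635124} = \frac{1}{2180 + 635124} = \frac{1}{637304}$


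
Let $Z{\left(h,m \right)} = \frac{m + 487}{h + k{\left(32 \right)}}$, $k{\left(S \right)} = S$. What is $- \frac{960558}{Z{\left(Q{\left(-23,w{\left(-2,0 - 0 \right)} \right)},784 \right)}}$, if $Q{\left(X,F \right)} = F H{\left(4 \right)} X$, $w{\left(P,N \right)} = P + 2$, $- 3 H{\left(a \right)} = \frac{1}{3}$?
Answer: $- \frac{30737856}{1271} \approx -24184.0$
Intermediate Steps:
$H{\left(a \right)} = - \frac{1}{9}$ ($H{\left(a \right)} = - \frac{1}{3 \cdot 3} = \left(- \frac{1}{3}\right) \frac{1}{3} = - \frac{1}{9}$)
$w{\left(P,N \right)} = 2 + P$
$Q{\left(X,F \right)} = - \frac{F X}{9}$ ($Q{\left(X,F \right)} = F \left(- \frac{1}{9}\right) X = - \frac{F}{9} X = - \frac{F X}{9}$)
$Z{\left(h,m \right)} = \frac{487 + m}{32 + h}$ ($Z{\left(h,m \right)} = \frac{m + 487}{h + 32} = \frac{487 + m}{32 + h}$)
$- \frac{960558}{Z{\left(Q{\left(-23,w{\left(-2,0 - 0 \right)} \right)},784 \right)}} = - \frac{960558}{\frac{1}{32 - \frac{1}{9} \left(2 - 2\right) \left(-23\right)} \left(487 + 784\right)} = - \frac{960558}{\frac{1}{32 - 0 \left(-23\right)} 1271} = - \frac{960558}{\frac{1}{32 + 0} \cdot 1271} = - \frac{960558}{\frac{1}{32} \cdot 1271} = - \frac{960558}{\frac{1271}{32}} = \left(-960558\right) \frac{32}{1271} = - \frac{30737856}{1271}$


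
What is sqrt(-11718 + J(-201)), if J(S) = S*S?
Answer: 3*sqrt(3187) ≈ 169.36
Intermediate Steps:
J(S) = S**2
sqrt(-11718 + J(-201)) = sqrt(-11718 + (-201)**2) = sqrt(-11718 + 40401) = sqrt(28683) = 3*sqrt(3187)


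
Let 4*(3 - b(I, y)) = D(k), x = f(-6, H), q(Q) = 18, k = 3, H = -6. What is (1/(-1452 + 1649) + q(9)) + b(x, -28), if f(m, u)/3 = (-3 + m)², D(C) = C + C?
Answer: 7685/394 ≈ 19.505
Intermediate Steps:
D(C) = 2*C
f(m, u) = 3*(-3 + m)²
x = 243 (x = 3*(-3 - 6)² = 3*(-9)² = 3*81 = 243)
b(I, y) = 3/2 (b(I, y) = 3 - 3/2 = 3/2)
(1/(-1452 + 1649) + q(9)) + b(x, -28) = (1/(-1452 + 1649) + 18) + 3/2 = (1/197 + 18) + 3/2 = 3547/197 + 3/2 = 7685/394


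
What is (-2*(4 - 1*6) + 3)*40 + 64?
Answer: 344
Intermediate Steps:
(-2*(4 - 1*6) + 3)*40 + 64 = (-2*(4 - 6) + 3)*40 + 64 = (-2*(-2) + 3)*40 + 64 = (4 + 3)*40 + 64 = 7*40 + 64 = 280 + 64 = 344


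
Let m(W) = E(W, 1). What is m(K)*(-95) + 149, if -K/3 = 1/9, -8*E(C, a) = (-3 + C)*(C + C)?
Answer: 3157/18 ≈ 175.39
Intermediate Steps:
E(C, a) = -C*(-3 + C)/4 (E(C, a) = -(-3 + C)*(C + C)/8 = -(-3 + C)*2*C/8 = -C*(-3 + C)/4)
K = -⅓ (K = -3/9 = -3*⅑ = -⅓ ≈ -0.33333)
m(W) = W*(3 - W)/4
m(K)*(-95) + 149 = ((¼)*(-⅓)*(3 - 1*(-⅓)))*(-95) + 149 = ((¼)*(-⅓)*(3 + ⅓))*(-95) + 149 = ((¼)*(-⅓)*(10/3))*(-95) + 149 = -5/18*(-95) + 149 = 475/18 + 149 = 3157/18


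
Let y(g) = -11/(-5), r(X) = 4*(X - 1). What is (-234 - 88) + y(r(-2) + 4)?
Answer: -1599/5 ≈ -319.80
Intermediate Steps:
r(X) = -4 + 4*X (r(X) = 4*(-1 + X) = -4 + 4*X)
y(g) = 11/5 (y(g) = -11*(-1/5) = 11/5)
(-234 - 88) + y(r(-2) + 4) = (-234 - 88) + 11/5 = -322 + 11/5 = -1599/5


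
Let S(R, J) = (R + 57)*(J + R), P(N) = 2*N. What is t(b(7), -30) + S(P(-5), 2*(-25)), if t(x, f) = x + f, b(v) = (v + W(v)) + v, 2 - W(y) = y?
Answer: -2841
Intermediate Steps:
W(y) = 2 - y
b(v) = 2 + v (b(v) = (v + (2 - v)) + v = 2 + v)
S(R, J) = (57 + R)*(J + R)
t(x, f) = f + x
t(b(7), -30) + S(P(-5), 2*(-25)) = (-30 + (2 + 7)) + ((2*(-5))² + 57*(2*(-25)) + 57*(2*(-5)) + (2*(-25))*(2*(-5))) = (-30 + 9) + ((-10)² + 57*(-50) + 57*(-10) - 50*(-10)) = -21 + (100 - 2850 - 570 + 500) = -21 - 2820 = -2841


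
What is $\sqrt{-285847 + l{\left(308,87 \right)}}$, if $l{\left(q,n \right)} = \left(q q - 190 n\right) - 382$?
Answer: $i \sqrt{207895} \approx 455.96 i$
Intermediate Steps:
$l{\left(q,n \right)} = -382 + q^{2} - 190 n$ ($l{\left(q,n \right)} = \left(q^{2} - 190 n\right) - 382 = -382 + q^{2} - 190 n$)
$\sqrt{-285847 + l{\left(308,87 \right)}} = \sqrt{-285847 - \left(16912 - 94864\right)} = \sqrt{-285847 - -77952} = \sqrt{-285847 + 77952} = \sqrt{-207895} = i \sqrt{207895}$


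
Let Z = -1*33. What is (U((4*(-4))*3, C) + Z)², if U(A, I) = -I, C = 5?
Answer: 1444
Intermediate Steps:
Z = -33
(U((4*(-4))*3, C) + Z)² = (-1*5 - 33)² = (-5 - 33)² = (-38)² = 1444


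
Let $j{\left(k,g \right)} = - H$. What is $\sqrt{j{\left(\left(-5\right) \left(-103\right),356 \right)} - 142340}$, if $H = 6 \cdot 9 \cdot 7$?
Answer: $i \sqrt{142718} \approx 377.78 i$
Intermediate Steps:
$H = 378$ ($H = 54 \cdot 7 = 378$)
$j{\left(k,g \right)} = -378$ ($j{\left(k,g \right)} = \left(-1\right) 378 = -378$)
$\sqrt{j{\left(\left(-5\right) \left(-103\right),356 \right)} - 142340} = \sqrt{-378 - 142340} = \sqrt{-142718} = i \sqrt{142718}$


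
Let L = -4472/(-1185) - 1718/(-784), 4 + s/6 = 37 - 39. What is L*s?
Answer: -8312817/38710 ≈ -214.75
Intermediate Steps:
s = -36 (s = -24 + 6*(37 - 39) = -24 + 6*(-2) = -24 - 12 = -36)
L = 2770939/464520 (L = -4472*(-1/1185) - 1718*(-1/784) = 4472/1185 + 859/392 = 2770939/464520 ≈ 5.9652)
L*s = (2770939/464520)*(-36) = -8312817/38710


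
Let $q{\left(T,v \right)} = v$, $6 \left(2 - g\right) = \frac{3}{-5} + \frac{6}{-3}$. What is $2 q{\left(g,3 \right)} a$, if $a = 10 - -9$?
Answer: $114$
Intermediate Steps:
$g = \frac{73}{30}$ ($g = 2 - \frac{\frac{3}{-5} + \frac{6}{-3}}{6} = 2 - \frac{3 \left(- \frac{1}{5}\right) + 6 \left(- \frac{1}{3}\right)}{6} = 2 - \frac{- \frac{3}{5} - 2}{6} = 2 - - \frac{13}{30} = 2 + \frac{13}{30} = \frac{73}{30} \approx 2.4333$)
$a = 19$ ($a = 10 + 9 = 19$)
$2 q{\left(g,3 \right)} a = 2 \cdot 3 \cdot 19 = 6 \cdot 19 = 114$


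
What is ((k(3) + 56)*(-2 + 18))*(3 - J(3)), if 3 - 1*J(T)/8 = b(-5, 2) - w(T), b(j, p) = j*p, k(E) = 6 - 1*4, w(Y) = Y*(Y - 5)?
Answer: -49184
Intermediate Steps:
w(Y) = Y*(-5 + Y)
k(E) = 2 (k(E) = 6 - 4 = 2)
J(T) = 104 + 8*T*(-5 + T) (J(T) = 24 - 8*(-5*2 - T*(-5 + T)) = 24 - 8*(-10 - T*(-5 + T)) = 24 + (80 + 8*T*(-5 + T)) = 104 + 8*T*(-5 + T))
((k(3) + 56)*(-2 + 18))*(3 - J(3)) = ((2 + 56)*(-2 + 18))*(3 - (104 + 8*3*(-5 + 3))) = (58*16)*(3 - (104 + 8*3*(-2))) = 928*(3 - (104 - 48)) = 928*(3 - 1*56) = 928*(3 - 56) = 928*(-53) = -49184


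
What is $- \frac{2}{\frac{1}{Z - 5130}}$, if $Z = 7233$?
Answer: $-4206$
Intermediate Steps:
$- \frac{2}{\frac{1}{Z - 5130}} = - \frac{2}{\frac{1}{7233 - 5130}} = - \frac{2}{\frac{1}{2103}} = - 2 \frac{1}{\frac{1}{2103}} = \left(-2\right) 2103 = -4206$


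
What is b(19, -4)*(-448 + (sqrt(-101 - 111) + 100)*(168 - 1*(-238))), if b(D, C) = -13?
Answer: -521976 - 10556*I*sqrt(53) ≈ -5.2198e+5 - 76849.0*I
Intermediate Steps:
b(19, -4)*(-448 + (sqrt(-101 - 111) + 100)*(168 - 1*(-238))) = -13*(-448 + (sqrt(-101 - 111) + 100)*(168 - 1*(-238))) = -13*(-448 + (sqrt(-212) + 100)*(168 + 238)) = -13*(-448 + (2*I*sqrt(53) + 100)*406) = -13*(-448 + (100 + 2*I*sqrt(53))*406) = -13*(-448 + (40600 + 812*I*sqrt(53))) = -13*(40152 + 812*I*sqrt(53)) = -521976 - 10556*I*sqrt(53)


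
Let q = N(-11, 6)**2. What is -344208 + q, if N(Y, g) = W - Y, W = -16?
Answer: -344183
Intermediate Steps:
N(Y, g) = -16 - Y
q = 25 (q = (-16 - 1*(-11))**2 = (-16 + 11)**2 = (-5)**2 = 25)
-344208 + q = -344208 + 25 = -344183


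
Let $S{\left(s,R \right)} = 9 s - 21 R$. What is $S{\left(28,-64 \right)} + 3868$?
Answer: $5464$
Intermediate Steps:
$S{\left(s,R \right)} = - 21 R + 9 s$
$S{\left(28,-64 \right)} + 3868 = \left(\left(-21\right) \left(-64\right) + 9 \cdot 28\right) + 3868 = \left(1344 + 252\right) + 3868 = 1596 + 3868 = 5464$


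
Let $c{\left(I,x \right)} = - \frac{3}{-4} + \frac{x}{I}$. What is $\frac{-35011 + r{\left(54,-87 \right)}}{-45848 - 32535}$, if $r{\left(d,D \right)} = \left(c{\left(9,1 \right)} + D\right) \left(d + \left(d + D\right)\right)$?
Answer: $\frac{441839}{940596} \approx 0.46974$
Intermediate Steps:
$c{\left(I,x \right)} = \frac{3}{4} + \frac{x}{I}$ ($c{\left(I,x \right)} = \left(-3\right) \left(- \frac{1}{4}\right) + \frac{x}{I} = \frac{3}{4} + \frac{x}{I}$)
$r{\left(d,D \right)} = \left(\frac{31}{36} + D\right) \left(D + 2 d\right)$ ($r{\left(d,D \right)} = \left(\left(\frac{3}{4} + 1 \cdot \frac{1}{9}\right) + D\right) \left(d + \left(d + D\right)\right) = \left(\left(\frac{3}{4} + 1 \cdot \frac{1}{9}\right) + D\right) \left(d + \left(D + d\right)\right) = \left(\left(\frac{3}{4} + \frac{1}{9}\right) + D\right) \left(D + 2 d\right) = \left(\frac{31}{36} + D\right) \left(D + 2 d\right)$)
$\frac{-35011 + r{\left(54,-87 \right)}}{-45848 - 32535} = \frac{-35011 + \left(\left(-87\right)^{2} + \frac{31}{18} \cdot 54 + \frac{31}{36} \left(-87\right) + 2 \left(-87\right) 54\right)}{-45848 - 32535} = \frac{-35011 + \left(7569 + 93 - \frac{899}{12} - 9396\right)}{-78383} = \left(-35011 - \frac{21707}{12}\right) \left(- \frac{1}{78383}\right) = \left(- \frac{441839}{12}\right) \left(- \frac{1}{78383}\right) = \frac{441839}{940596}$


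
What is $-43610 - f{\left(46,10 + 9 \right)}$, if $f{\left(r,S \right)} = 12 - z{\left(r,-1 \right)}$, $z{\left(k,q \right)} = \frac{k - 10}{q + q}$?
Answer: $-43640$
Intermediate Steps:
$z{\left(k,q \right)} = \frac{-10 + k}{2 q}$
$f{\left(r,S \right)} = 7 + \frac{r}{2}$ ($f{\left(r,S \right)} = 12 - \frac{-10 + r}{2 \left(-1\right)} = 12 - \frac{1}{2} \left(-1\right) \left(-10 + r\right) = 12 - \left(5 - \frac{r}{2}\right) = 12 + \left(-5 + \frac{r}{2}\right) = 7 + \frac{r}{2}$)
$-43610 - f{\left(46,10 + 9 \right)} = -43610 - \left(7 + \frac{1}{2} \cdot 46\right) = -43610 - \left(7 + 23\right) = -43610 - 30 = -43640$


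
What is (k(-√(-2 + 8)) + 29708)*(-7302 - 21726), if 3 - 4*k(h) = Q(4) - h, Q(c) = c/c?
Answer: -862378338 + 7257*√6 ≈ -8.6236e+8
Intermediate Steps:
Q(c) = 1
k(h) = ½ + h/4 (k(h) = ¾ - (1 - h)/4 = ¾ + (-¼ + h/4) = ½ + h/4)
(k(-√(-2 + 8)) + 29708)*(-7302 - 21726) = ((½ + (-√(-2 + 8))/4) + 29708)*(-7302 - 21726) = ((½ + (-√6)/4) + 29708)*(-29028) = ((½ - √6/4) + 29708)*(-29028) = (59417/2 - √6/4)*(-29028) = -862378338 + 7257*√6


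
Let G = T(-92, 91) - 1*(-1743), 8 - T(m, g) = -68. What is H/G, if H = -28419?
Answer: -28419/1819 ≈ -15.623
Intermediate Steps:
T(m, g) = 76 (T(m, g) = 8 - 1*(-68) = 8 + 68 = 76)
G = 1819 (G = 76 - 1*(-1743) = 76 + 1743 = 1819)
H/G = -28419/1819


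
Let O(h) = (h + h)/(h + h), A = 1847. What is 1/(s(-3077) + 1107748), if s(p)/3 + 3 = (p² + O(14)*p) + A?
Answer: 1/29507836 ≈ 3.3889e-8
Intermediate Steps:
O(h) = 1 (O(h) = (2*h)/((2*h)) = (2*h)*(1/(2*h)) = 1)
s(p) = 5532 + 3*p + 3*p² (s(p) = -9 + 3*((p² + 1*p) + 1847) = -9 + 3*((p² + p) + 1847) = -9 + 3*((p + p²) + 1847) = -9 + 3*(1847 + p + p²) = -9 + (5541 + 3*p + 3*p²) = 5532 + 3*p + 3*p²)
1/(s(-3077) + 1107748) = 1/((5532 + 3*(-3077) + 3*(-3077)²) + 1107748) = 1/((5532 - 9231 + 3*9467929) + 1107748) = 1/((5532 - 9231 + 28403787) + 1107748) = 1/(28400088 + 1107748) = 1/29507836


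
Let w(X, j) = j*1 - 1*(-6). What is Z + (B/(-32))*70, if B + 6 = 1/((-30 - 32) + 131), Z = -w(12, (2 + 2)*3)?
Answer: -5417/1104 ≈ -4.9067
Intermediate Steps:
w(X, j) = 6 + j (w(X, j) = j + 6 = 6 + j)
Z = -18 (Z = -(6 + (2 + 2)*3) = -(6 + 4*3) = -(6 + 12) = -1*18 = -18)
B = -413/69 (B = -6 + 1/((-30 - 32) + 131) = -6 + 1/(-62 + 131) = -6 + 1/69 = -413/69 ≈ -5.9855)
Z + (B/(-32))*70 = -18 - 413/69/(-32)*70 = -18 - 413/69*(-1/32)*70 = -18 + (413/2208)*70 = -18 + 14455/1104 = -5417/1104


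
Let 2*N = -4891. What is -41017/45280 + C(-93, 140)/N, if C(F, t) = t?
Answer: -213292547/221464480 ≈ -0.96310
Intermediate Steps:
N = -4891/2 (N = (½)*(-4891) = -4891/2 ≈ -2445.5)
-41017/45280 + C(-93, 140)/N = -41017/45280 + 140/(-4891/2) = -41017*1/45280 + 140*(-2/4891) = -41017/45280 - 280/4891 = -213292547/221464480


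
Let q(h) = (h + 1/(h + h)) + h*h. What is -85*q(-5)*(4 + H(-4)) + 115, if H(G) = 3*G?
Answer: 13647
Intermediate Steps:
q(h) = h + h**2 + 1/(2*h) (q(h) = (h + 1/(2*h)) + h**2 = h + h**2 + 1/(2*h))
-85*q(-5)*(4 + H(-4)) + 115 = -85*(-5 + (-5)**2 + (1/2)/(-5))*(4 + 3*(-4)) + 115 = -85*(-5 + 25 + (1/2)*(-1/5))*(4 - 12) + 115 = -85*(-5 + 25 - 1/10)*(-8) + 115 = -3383*(-8)/2 + 115 = -85*(-796/5) + 115 = 13532 + 115 = 13647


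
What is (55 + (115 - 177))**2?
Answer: 49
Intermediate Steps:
(55 + (115 - 177))**2 = (55 - 62)**2 = (-7)**2 = 49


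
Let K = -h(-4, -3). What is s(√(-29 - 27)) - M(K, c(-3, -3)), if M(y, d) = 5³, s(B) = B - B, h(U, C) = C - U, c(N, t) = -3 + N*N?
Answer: -125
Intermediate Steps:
c(N, t) = -3 + N²
K = -1 (K = -(-3 - 1*(-4)) = -(-3 + 4) = -1*1 = -1)
s(B) = 0
M(y, d) = 125
s(√(-29 - 27)) - M(K, c(-3, -3)) = 0 - 1*125 = 0 - 125 = -125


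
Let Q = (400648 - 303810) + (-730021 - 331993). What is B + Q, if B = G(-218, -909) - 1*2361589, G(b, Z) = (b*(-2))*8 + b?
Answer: -3323495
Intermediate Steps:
G(b, Z) = -15*b (G(b, Z) = -2*b*8 + b = -16*b + b = -15*b)
Q = -965176 (Q = 96838 - 1062014 = -965176)
B = -2358319 (B = -15*(-218) - 1*2361589 = 3270 - 2361589 = -2358319)
B + Q = -2358319 - 965176 = -3323495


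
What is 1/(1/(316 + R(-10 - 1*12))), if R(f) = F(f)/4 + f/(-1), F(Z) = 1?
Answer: 1353/4 ≈ 338.25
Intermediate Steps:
R(f) = 1/4 - f (R(f) = 1/4 + f/(-1) = 1*(1/4) + f*(-1) = 1/4 - f)
1/(1/(316 + R(-10 - 1*12))) = 1/(1/(316 + (1/4 - (-10 - 1*12)))) = 1/(1/(316 + (1/4 - (-10 - 12)))) = 1/(1/(316 + (1/4 - 1*(-22)))) = 1/(1/(316 + (1/4 + 22))) = 1/(1/(316 + 89/4)) = 1/(1/(1353/4)) = 1/(4/1353) = 1353/4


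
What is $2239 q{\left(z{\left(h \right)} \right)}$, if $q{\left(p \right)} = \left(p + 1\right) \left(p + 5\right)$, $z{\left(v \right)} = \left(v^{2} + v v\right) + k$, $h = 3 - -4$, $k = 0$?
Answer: $22831083$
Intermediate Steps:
$h = 7$ ($h = 3 + 4 = 7$)
$z{\left(v \right)} = 2 v^{2}$ ($z{\left(v \right)} = \left(v^{2} + v v\right) + 0 = \left(v^{2} + v^{2}\right) + 0 = 2 v^{2} + 0 = 2 v^{2}$)
$q{\left(p \right)} = \left(1 + p\right) \left(5 + p\right)$
$2239 q{\left(z{\left(h \right)} \right)} = 2239 \left(5 + \left(2 \cdot 7^{2}\right)^{2} + 6 \cdot 2 \cdot 7^{2}\right) = 2239 \left(5 + \left(2 \cdot 49\right)^{2} + 6 \cdot 2 \cdot 49\right) = 2239 \left(5 + 98^{2} + 6 \cdot 98\right) = 2239 \left(5 + 9604 + 588\right) = 2239 \cdot 10197 = 22831083$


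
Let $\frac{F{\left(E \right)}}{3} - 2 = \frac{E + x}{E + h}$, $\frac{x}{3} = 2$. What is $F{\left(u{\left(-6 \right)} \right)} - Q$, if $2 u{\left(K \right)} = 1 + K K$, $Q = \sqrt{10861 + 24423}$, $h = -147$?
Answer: $\frac{1395}{257} - 2 \sqrt{8821} \approx -182.41$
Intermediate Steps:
$x = 6$ ($x = 3 \cdot 2 = 6$)
$Q = 2 \sqrt{8821}$ ($Q = \sqrt{35284} = 2 \sqrt{8821} \approx 187.84$)
$u{\left(K \right)} = \frac{1}{2} + \frac{K^{2}}{2}$ ($u{\left(K \right)} = \frac{1 + K K}{2} = \frac{1 + K^{2}}{2} = \frac{1}{2} + \frac{K^{2}}{2}$)
$F{\left(E \right)} = 6 + \frac{3 \left(6 + E\right)}{-147 + E}$ ($F{\left(E \right)} = 6 + 3 \frac{E + 6}{E - 147} = 6 + 3 \frac{6 + E}{-147 + E} = 6 + \frac{3 \left(6 + E\right)}{-147 + E}$)
$F{\left(u{\left(-6 \right)} \right)} - Q = \frac{9 \left(-96 + \left(\frac{1}{2} + \frac{\left(-6\right)^{2}}{2}\right)\right)}{-147 + \left(\frac{1}{2} + \frac{\left(-6\right)^{2}}{2}\right)} - 2 \sqrt{8821} = \frac{9 \left(-96 + \left(\frac{1}{2} + \frac{1}{2} \cdot 36\right)\right)}{-147 + \left(\frac{1}{2} + \frac{1}{2} \cdot 36\right)} - 2 \sqrt{8821} = \frac{9 \left(-96 + \left(\frac{1}{2} + 18\right)\right)}{-147 + \left(\frac{1}{2} + 18\right)} - 2 \sqrt{8821} = \frac{9 \left(-96 + \frac{37}{2}\right)}{-147 + \frac{37}{2}} - 2 \sqrt{8821} = 9 \frac{1}{- \frac{257}{2}} \left(- \frac{155}{2}\right) - 2 \sqrt{8821} = 9 \left(- \frac{2}{257}\right) \left(- \frac{155}{2}\right) - 2 \sqrt{8821} = \frac{1395}{257} - 2 \sqrt{8821}$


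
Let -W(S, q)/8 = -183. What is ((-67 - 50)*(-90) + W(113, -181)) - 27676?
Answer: -15682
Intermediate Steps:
W(S, q) = 1464 (W(S, q) = -8*(-183) = 1464)
((-67 - 50)*(-90) + W(113, -181)) - 27676 = ((-67 - 50)*(-90) + 1464) - 27676 = (-117*(-90) + 1464) - 27676 = (10530 + 1464) - 27676 = 11994 - 27676 = -15682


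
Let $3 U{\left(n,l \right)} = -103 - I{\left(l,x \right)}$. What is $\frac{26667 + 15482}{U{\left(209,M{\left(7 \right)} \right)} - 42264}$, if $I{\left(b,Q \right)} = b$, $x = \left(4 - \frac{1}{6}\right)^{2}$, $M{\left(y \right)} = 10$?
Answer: $- \frac{126447}{126905} \approx -0.99639$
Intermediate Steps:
$x = \frac{529}{36}$ ($x = \left(4 - \frac{1}{6}\right)^{2} = \left(\frac{23}{6}\right)^{2} = \frac{529}{36} \approx 14.694$)
$U{\left(n,l \right)} = - \frac{103}{3} - \frac{l}{3}$ ($U{\left(n,l \right)} = \frac{-103 - l}{3} = - \frac{103}{3} - \frac{l}{3}$)
$\frac{26667 + 15482}{U{\left(209,M{\left(7 \right)} \right)} - 42264} = \frac{26667 + 15482}{\left(- \frac{103}{3} - \frac{10}{3}\right) - 42264} = \frac{42149}{\left(- \frac{103}{3} - \frac{10}{3}\right) - 42264} = \frac{42149}{- \frac{113}{3} - 42264} = \frac{42149}{- \frac{126905}{3}} = 42149 \left(- \frac{3}{126905}\right) = - \frac{126447}{126905}$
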